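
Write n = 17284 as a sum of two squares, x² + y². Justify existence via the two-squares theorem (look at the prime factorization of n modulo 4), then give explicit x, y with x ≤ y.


Step 1: Factor n = 17284 = 2^2 · 29 · 149.
Step 2: Check the mod-4 condition on each prime factor: 2 = 2 (special); 29 ≡ 1 (mod 4), exponent 1; 149 ≡ 1 (mod 4), exponent 1.
All primes ≡ 3 (mod 4) appear to even exponent (or don't appear), so by the two-squares theorem n IS expressible as a sum of two squares.
Step 3: Build a representation. Group n = k² · m with k = 2 and m = 29 · 149 = 4321 (a product of primes ≡ 1 (mod 4)); a representation of m scales to one of n via (k·x)² + (k·y)² = k²(x² + y²). Each prime p ≡ 1 (mod 4) is itself a sum of two squares; find a² by testing p − a² for a perfect square:
  29: 29 − 1² = 28, 29 − 2² = 25 = 5² ⇒ 29 = 2² + 5².
  149: 149 − 1² = 148, 149 − 2² = 145, 149 − 3² = 140, 149 − 4² = 133, 149 − 5² = 124, 149 − 6² = 113, 149 − 7² = 100 = 10² ⇒ 149 = 7² + 10².
  Combine using the Brahmagupta–Fibonacci identity (a² + b²)(c² + d²) = (ac − bd)² + (ad + bc)² = (ac + bd)² + (ad − bc)²:
  29 · 149 = 4321: from (2² + 5²)(7² + 10²), take (2·7 − 5·10, 2·10 + 5·7) = (14 − 50, 20 + 35) = (-36, 55); dropping signs (only squares matter) gives (36, 55); check 36² + 55² = 1296 + 3025 = 4321 ✓.
  Scale by k = 2: (2·36, 2·55) = (72, 110).
Step 4: Order so x ≤ y and verify: 72² + 110² = 5184 + 12100 = 17284 = n. ✓

n = 17284 = 72² + 110² (one valid representation with x ≤ y).


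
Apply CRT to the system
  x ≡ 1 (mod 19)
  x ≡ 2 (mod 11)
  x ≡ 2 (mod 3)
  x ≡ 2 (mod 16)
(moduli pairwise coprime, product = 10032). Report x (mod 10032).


Product of moduli M = 19 · 11 · 3 · 16 = 10032.
Merge one congruence at a time:
  Start: x ≡ 1 (mod 19).
  Combine with x ≡ 2 (mod 11); new modulus lcm = 209.
    Write x = 1 + 19·t and substitute into x ≡ 2 (mod 11): 19·t ≡ 2 − 1 = 1 (mod 11).
    Reduce coefficients mod 11: 8·t ≡ 1 (mod 11).
    The inverse of 8 mod 11 is 7 (since 8·7 = 56 = 5·11 + 1), so t ≡ 7·1 = 7 ≡ 7 (mod 11).
    Then x = 1 + 19·7 = 134, valid modulo lcm(19, 11) = 209: x ≡ 134 (mod 209).
  Combine with x ≡ 2 (mod 3); new modulus lcm = 627.
    Write x = 134 + 209·t and substitute into x ≡ 2 (mod 3): 209·t ≡ 2 − 134 = -132 (mod 3).
    Reduce coefficients mod 3: 2·t ≡ 0 (mod 3).
    The inverse of 2 mod 3 is 2 (since 2·2 = 4 = 1·3 + 1), so t ≡ 2·0 = 0 ≡ 0 (mod 3).
    Then x = 134 + 209·0 = 134, valid modulo lcm(209, 3) = 627: x ≡ 134 (mod 627).
  Combine with x ≡ 2 (mod 16); new modulus lcm = 10032.
    Write x = 134 + 627·t and substitute into x ≡ 2 (mod 16): 627·t ≡ 2 − 134 = -132 (mod 16).
    Reduce coefficients mod 16: 3·t ≡ 12 (mod 16).
    The inverse of 3 mod 16 is 11 (since 3·11 = 33 = 2·16 + 1), so t ≡ 11·12 = 132 ≡ 4 (mod 16).
    Then x = 134 + 627·4 = 2642, valid modulo lcm(627, 16) = 10032: x ≡ 2642 (mod 10032).
Verify against each original: 2642 mod 19 = 1, 2642 mod 11 = 2, 2642 mod 3 = 2, 2642 mod 16 = 2.

x ≡ 2642 (mod 10032).


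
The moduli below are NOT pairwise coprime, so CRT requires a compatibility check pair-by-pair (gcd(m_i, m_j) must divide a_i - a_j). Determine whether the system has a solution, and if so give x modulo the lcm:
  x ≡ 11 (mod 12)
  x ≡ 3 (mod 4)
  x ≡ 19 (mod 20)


Moduli 12, 4, 20 are not pairwise coprime, so CRT works modulo lcm(m_i) when all pairwise compatibility conditions hold.
Pairwise compatibility: gcd(m_i, m_j) must divide a_i - a_j for every pair.
Merge one congruence at a time:
  Start: x ≡ 11 (mod 12).
  Combine with x ≡ 3 (mod 4): gcd(12, 4) = 4; 3 - 11 = -8, which IS divisible by 4, so compatible.
    Write x = 11 + 12·t and substitute into x ≡ 3 (mod 4): 12·t ≡ 3 − 11 = -8 (mod 4).
    Divide the congruence (and modulus) by g = 4: 3·t ≡ -2 (mod 1).
    Modulo 1 every t works; take t = 0.
    Then x = 11 + 12·0 = 11, valid modulo lcm(12, 4) = 12: x ≡ 11 (mod 12).
  Combine with x ≡ 19 (mod 20): gcd(12, 20) = 4; 19 - 11 = 8, which IS divisible by 4, so compatible.
    Write x = 11 + 12·t and substitute into x ≡ 19 (mod 20): 12·t ≡ 19 − 11 = 8 (mod 20).
    Divide the congruence (and modulus) by g = 4: 3·t ≡ 2 (mod 5).
    The inverse of 3 mod 5 is 2 (since 3·2 = 6 = 1·5 + 1), so t ≡ 2·2 = 4 ≡ 4 (mod 5).
    Then x = 11 + 12·4 = 59, valid modulo lcm(12, 20) = 60: x ≡ 59 (mod 60).
Verify: 59 mod 12 = 11, 59 mod 4 = 3, 59 mod 20 = 19.

x ≡ 59 (mod 60).


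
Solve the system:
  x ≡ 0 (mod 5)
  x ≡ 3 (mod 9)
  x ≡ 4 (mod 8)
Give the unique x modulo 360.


Moduli 5, 9, 8 are pairwise coprime; by CRT there is a unique solution modulo M = 5 · 9 · 8 = 360.
Solve pairwise, accumulating the modulus:
  Start with x ≡ 0 (mod 5).
  Combine with x ≡ 3 (mod 9): since gcd(5, 9) = 1, we get a unique residue mod 45.
    Write x = 0 + 5·t and substitute into x ≡ 3 (mod 9): 5·t ≡ 3 − 0 = 3 (mod 9).
    The inverse of 5 mod 9 is 2 (since 5·2 = 10 = 1·9 + 1), so t ≡ 2·3 = 6 ≡ 6 (mod 9).
    Then x = 0 + 5·6 = 30, valid modulo lcm(5, 9) = 45: x ≡ 30 (mod 45).
  Combine with x ≡ 4 (mod 8): since gcd(45, 8) = 1, we get a unique residue mod 360.
    Write x = 30 + 45·t and substitute into x ≡ 4 (mod 8): 45·t ≡ 4 − 30 = -26 (mod 8).
    Reduce coefficients mod 8: 5·t ≡ 6 (mod 8).
    The inverse of 5 mod 8 is 5 (since 5·5 = 25 = 3·8 + 1), so t ≡ 5·6 = 30 ≡ 6 (mod 8).
    Then x = 30 + 45·6 = 300, valid modulo lcm(45, 8) = 360: x ≡ 300 (mod 360).
Verify: 300 mod 5 = 0 ✓, 300 mod 9 = 3 ✓, 300 mod 8 = 4 ✓.

x ≡ 300 (mod 360).


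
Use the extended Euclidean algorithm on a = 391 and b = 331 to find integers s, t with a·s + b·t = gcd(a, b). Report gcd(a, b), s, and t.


Euclidean algorithm on (391, 331) — divide until remainder is 0:
  391 = 1 · 331 + 60
  331 = 5 · 60 + 31
  60 = 1 · 31 + 29
  31 = 1 · 29 + 2
  29 = 14 · 2 + 1
  2 = 2 · 1 + 0
gcd(391, 331) = 1.
Track Bezout coefficients alongside the remainders: start with r₀ = 391 = a·1 + b·0 (s = 1, t = 0) and r₁ = 331 = a·0 + b·1 (s = 0, t = 1); each new remainder r_{k+1} = r_{k-1} − q_k·r_k inherits s_{k+1} = s_{k-1} − q_k·s_k, t_{k+1} = t_{k-1} − q_k·t_k, so r_k = a·s_k + b·t_k at every step:
  q = 1: r = 60, s = 1 − 1·0 = 1, t = 0 − 1·1 = -1  (check: 391·1 + 331·(-1) = 60)
  q = 5: r = 31, s = 0 − 5·1 = -5, t = 1 − 5·(-1) = 6  (check: 391·(-5) + 331·6 = 31)
  q = 1: r = 29, s = 1 − 1·(-5) = 6, t = -1 − 1·6 = -7  (check: 391·6 + 331·(-7) = 29)
  q = 1: r = 2, s = -5 − 1·6 = -11, t = 6 − 1·(-7) = 13  (check: 391·(-11) + 331·13 = 2)
  q = 14: r = 1, s = 6 − 14·(-11) = 160, t = -7 − 14·13 = -189  (check: 391·160 + 331·(-189) = 1)
The row with r = 1 (the gcd) gives the Bezout coefficients s = 160, t = -189.
Result: 391 · (160) + 331 · (-189) = 1.

gcd(391, 331) = 1; s = 160, t = -189 (check: 391·160 + 331·(-189) = 1).


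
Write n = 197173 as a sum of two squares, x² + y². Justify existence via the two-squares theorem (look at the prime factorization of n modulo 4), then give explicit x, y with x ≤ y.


Step 1: Factor n = 197173 = 37 · 73^2.
Step 2: Check the mod-4 condition on each prime factor: 37 ≡ 1 (mod 4), exponent 1; 73 ≡ 1 (mod 4), exponent 2.
All primes ≡ 3 (mod 4) appear to even exponent (or don't appear), so by the two-squares theorem n IS expressible as a sum of two squares.
Step 3: Build a representation. Here n = 37 · 73 · 73 is a product of primes ≡ 1 (mod 4). Each prime p ≡ 1 (mod 4) is itself a sum of two squares; find a² by testing p − a² for a perfect square:
  37: 37 − 1² = 36 = 6² ⇒ 37 = 1² + 6².
  73: 73 − 1² = 72, 73 − 2² = 69, 73 − 3² = 64 = 8² ⇒ 73 = 3² + 8².
  Combine using the Brahmagupta–Fibonacci identity (a² + b²)(c² + d²) = (ac − bd)² + (ad + bc)² = (ac + bd)² + (ad − bc)²:
  37 · 73 = 2701: from (1² + 6²)(3² + 8²), take (1·3 − 6·8, 1·8 + 6·3) = (3 − 48, 8 + 18) = (-45, 26); dropping signs (only squares matter) gives (45, 26); check 45² + 26² = 2025 + 676 = 2701 ✓.
  2701 · 73 = 197173: from (45² + 26²)(3² + 8²), take (45·3 − 26·8, 45·8 + 26·3) = (135 − 208, 360 + 78) = (-73, 438); dropping signs (only squares matter) gives (73, 438); check 73² + 438² = 5329 + 191844 = 197173 ✓.
Step 4: Order so x ≤ y and verify: 73² + 438² = 5329 + 191844 = 197173 = n. ✓

n = 197173 = 73² + 438² (one valid representation with x ≤ y).


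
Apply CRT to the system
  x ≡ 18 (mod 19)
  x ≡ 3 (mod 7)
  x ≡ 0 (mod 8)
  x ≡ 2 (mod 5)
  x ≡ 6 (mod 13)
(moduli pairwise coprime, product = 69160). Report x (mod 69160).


Product of moduli M = 19 · 7 · 8 · 5 · 13 = 69160.
Merge one congruence at a time:
  Start: x ≡ 18 (mod 19).
  Combine with x ≡ 3 (mod 7); new modulus lcm = 133.
    Write x = 18 + 19·t and substitute into x ≡ 3 (mod 7): 19·t ≡ 3 − 18 = -15 (mod 7).
    Reduce coefficients mod 7: 5·t ≡ 6 (mod 7).
    The inverse of 5 mod 7 is 3 (since 5·3 = 15 = 2·7 + 1), so t ≡ 3·6 = 18 ≡ 4 (mod 7).
    Then x = 18 + 19·4 = 94, valid modulo lcm(19, 7) = 133: x ≡ 94 (mod 133).
  Combine with x ≡ 0 (mod 8); new modulus lcm = 1064.
    Write x = 94 + 133·t and substitute into x ≡ 0 (mod 8): 133·t ≡ 0 − 94 = -94 (mod 8).
    Reduce coefficients mod 8: 5·t ≡ 2 (mod 8).
    The inverse of 5 mod 8 is 5 (since 5·5 = 25 = 3·8 + 1), so t ≡ 5·2 = 10 ≡ 2 (mod 8).
    Then x = 94 + 133·2 = 360, valid modulo lcm(133, 8) = 1064: x ≡ 360 (mod 1064).
  Combine with x ≡ 2 (mod 5); new modulus lcm = 5320.
    Write x = 360 + 1064·t and substitute into x ≡ 2 (mod 5): 1064·t ≡ 2 − 360 = -358 (mod 5).
    Reduce coefficients mod 5: 4·t ≡ 2 (mod 5).
    The inverse of 4 mod 5 is 4 (since 4·4 = 16 = 3·5 + 1), so t ≡ 4·2 = 8 ≡ 3 (mod 5).
    Then x = 360 + 1064·3 = 3552, valid modulo lcm(1064, 5) = 5320: x ≡ 3552 (mod 5320).
  Combine with x ≡ 6 (mod 13); new modulus lcm = 69160.
    Write x = 3552 + 5320·t and substitute into x ≡ 6 (mod 13): 5320·t ≡ 6 − 3552 = -3546 (mod 13).
    Reduce coefficients mod 13: 3·t ≡ 3 (mod 13).
    The inverse of 3 mod 13 is 9 (since 3·9 = 27 = 2·13 + 1), so t ≡ 9·3 = 27 ≡ 1 (mod 13).
    Then x = 3552 + 5320·1 = 8872, valid modulo lcm(5320, 13) = 69160: x ≡ 8872 (mod 69160).
Verify against each original: 8872 mod 19 = 18, 8872 mod 7 = 3, 8872 mod 8 = 0, 8872 mod 5 = 2, 8872 mod 13 = 6.

x ≡ 8872 (mod 69160).


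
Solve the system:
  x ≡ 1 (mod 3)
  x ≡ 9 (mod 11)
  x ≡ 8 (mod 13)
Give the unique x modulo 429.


Moduli 3, 11, 13 are pairwise coprime; by CRT there is a unique solution modulo M = 3 · 11 · 13 = 429.
Solve pairwise, accumulating the modulus:
  Start with x ≡ 1 (mod 3).
  Combine with x ≡ 9 (mod 11): since gcd(3, 11) = 1, we get a unique residue mod 33.
    Write x = 1 + 3·t and substitute into x ≡ 9 (mod 11): 3·t ≡ 9 − 1 = 8 (mod 11).
    The inverse of 3 mod 11 is 4 (since 3·4 = 12 = 1·11 + 1), so t ≡ 4·8 = 32 ≡ 10 (mod 11).
    Then x = 1 + 3·10 = 31, valid modulo lcm(3, 11) = 33: x ≡ 31 (mod 33).
  Combine with x ≡ 8 (mod 13): since gcd(33, 13) = 1, we get a unique residue mod 429.
    Write x = 31 + 33·t and substitute into x ≡ 8 (mod 13): 33·t ≡ 8 − 31 = -23 (mod 13).
    Reduce coefficients mod 13: 7·t ≡ 3 (mod 13).
    The inverse of 7 mod 13 is 2 (since 7·2 = 14 = 1·13 + 1), so t ≡ 2·3 = 6 ≡ 6 (mod 13).
    Then x = 31 + 33·6 = 229, valid modulo lcm(33, 13) = 429: x ≡ 229 (mod 429).
Verify: 229 mod 3 = 1 ✓, 229 mod 11 = 9 ✓, 229 mod 13 = 8 ✓.

x ≡ 229 (mod 429).


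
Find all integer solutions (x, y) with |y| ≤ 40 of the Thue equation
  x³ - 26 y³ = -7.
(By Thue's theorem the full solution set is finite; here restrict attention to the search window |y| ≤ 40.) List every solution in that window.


The equation is x³ - 26y³ = -7. For fixed y, x³ = 26·y³ − 7, so a solution requires the RHS to be a perfect cube.
Strategy: iterate y from -40 to 40, compute RHS = 26·y³ − 7, and check whether it is a (positive or negative) perfect cube.
Check small values of y:
  y = 0: RHS = -7 is not a perfect cube.
  y = 1: RHS = 19 is not a perfect cube.
  y = -1: RHS = -33 is not a perfect cube.
  y = 2: RHS = 201 is not a perfect cube.
  y = -2: RHS = -215 is not a perfect cube.
  y = 3: RHS = 695 is not a perfect cube.
  y = -3: RHS = -709 is not a perfect cube.
Continuing the search up to |y| = 40 finds no solutions either.
No (x, y) in the scanned range satisfies the equation.

No integer solutions with |y| ≤ 40.


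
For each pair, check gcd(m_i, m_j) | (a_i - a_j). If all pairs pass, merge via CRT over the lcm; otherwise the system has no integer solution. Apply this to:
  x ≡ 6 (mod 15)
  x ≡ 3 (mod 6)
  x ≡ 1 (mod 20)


Moduli 15, 6, 20 are not pairwise coprime, so CRT works modulo lcm(m_i) when all pairwise compatibility conditions hold.
Pairwise compatibility: gcd(m_i, m_j) must divide a_i - a_j for every pair.
Merge one congruence at a time:
  Start: x ≡ 6 (mod 15).
  Combine with x ≡ 3 (mod 6): gcd(15, 6) = 3; 3 - 6 = -3, which IS divisible by 3, so compatible.
    Write x = 6 + 15·t and substitute into x ≡ 3 (mod 6): 15·t ≡ 3 − 6 = -3 (mod 6).
    Divide the congruence (and modulus) by g = 3: 5·t ≡ -1 (mod 2).
    Reduce coefficients mod 2: 1·t ≡ 1 (mod 2).
    So t ≡ 1 (mod 2).
    Then x = 6 + 15·1 = 21, valid modulo lcm(15, 6) = 30: x ≡ 21 (mod 30).
  Combine with x ≡ 1 (mod 20): gcd(30, 20) = 10; 1 - 21 = -20, which IS divisible by 10, so compatible.
    Write x = 21 + 30·t and substitute into x ≡ 1 (mod 20): 30·t ≡ 1 − 21 = -20 (mod 20).
    Divide the congruence (and modulus) by g = 10: 3·t ≡ -2 (mod 2).
    Reduce coefficients mod 2: 1·t ≡ 0 (mod 2).
    So t ≡ 0 (mod 2).
    Then x = 21 + 30·0 = 21, valid modulo lcm(30, 20) = 60: x ≡ 21 (mod 60).
Verify: 21 mod 15 = 6, 21 mod 6 = 3, 21 mod 20 = 1.

x ≡ 21 (mod 60).


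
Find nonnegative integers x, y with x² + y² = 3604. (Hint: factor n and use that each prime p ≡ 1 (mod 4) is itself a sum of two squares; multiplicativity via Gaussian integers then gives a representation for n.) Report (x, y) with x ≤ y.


Step 1: Factor n = 3604 = 2^2 · 17 · 53.
Step 2: Check the mod-4 condition on each prime factor: 2 = 2 (special); 17 ≡ 1 (mod 4), exponent 1; 53 ≡ 1 (mod 4), exponent 1.
All primes ≡ 3 (mod 4) appear to even exponent (or don't appear), so by the two-squares theorem n IS expressible as a sum of two squares.
Step 3: Build a representation. Group n = k² · m with k = 2 and m = 17 · 53 = 901 (a product of primes ≡ 1 (mod 4)); a representation of m scales to one of n via (k·x)² + (k·y)² = k²(x² + y²). Each prime p ≡ 1 (mod 4) is itself a sum of two squares; find a² by testing p − a² for a perfect square:
  17: 17 − 1² = 16 = 4² ⇒ 17 = 1² + 4².
  53: 53 − 1² = 52, 53 − 2² = 49 = 7² ⇒ 53 = 2² + 7².
  Combine using the Brahmagupta–Fibonacci identity (a² + b²)(c² + d²) = (ac − bd)² + (ad + bc)² = (ac + bd)² + (ad − bc)²:
  17 · 53 = 901: from (1² + 4²)(2² + 7²), take (1·2 − 4·7, 1·7 + 4·2) = (2 − 28, 7 + 8) = (-26, 15); dropping signs (only squares matter) gives (26, 15); check 26² + 15² = 676 + 225 = 901 ✓.
  Scale by k = 2: (2·26, 2·15) = (52, 30).
Step 4: Order so x ≤ y and verify: 30² + 52² = 900 + 2704 = 3604 = n. ✓

n = 3604 = 30² + 52² (one valid representation with x ≤ y).


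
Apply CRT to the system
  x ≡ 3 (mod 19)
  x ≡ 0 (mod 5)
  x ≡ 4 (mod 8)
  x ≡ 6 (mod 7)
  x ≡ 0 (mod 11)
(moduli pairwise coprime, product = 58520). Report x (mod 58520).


Product of moduli M = 19 · 5 · 8 · 7 · 11 = 58520.
Merge one congruence at a time:
  Start: x ≡ 3 (mod 19).
  Combine with x ≡ 0 (mod 5); new modulus lcm = 95.
    Write x = 3 + 19·t and substitute into x ≡ 0 (mod 5): 19·t ≡ 0 − 3 = -3 (mod 5).
    Reduce coefficients mod 5: 4·t ≡ 2 (mod 5).
    The inverse of 4 mod 5 is 4 (since 4·4 = 16 = 3·5 + 1), so t ≡ 4·2 = 8 ≡ 3 (mod 5).
    Then x = 3 + 19·3 = 60, valid modulo lcm(19, 5) = 95: x ≡ 60 (mod 95).
  Combine with x ≡ 4 (mod 8); new modulus lcm = 760.
    Write x = 60 + 95·t and substitute into x ≡ 4 (mod 8): 95·t ≡ 4 − 60 = -56 (mod 8).
    Reduce coefficients mod 8: 7·t ≡ 0 (mod 8).
    The inverse of 7 mod 8 is 7 (since 7·7 = 49 = 6·8 + 1), so t ≡ 7·0 = 0 ≡ 0 (mod 8).
    Then x = 60 + 95·0 = 60, valid modulo lcm(95, 8) = 760: x ≡ 60 (mod 760).
  Combine with x ≡ 6 (mod 7); new modulus lcm = 5320.
    Write x = 60 + 760·t and substitute into x ≡ 6 (mod 7): 760·t ≡ 6 − 60 = -54 (mod 7).
    Reduce coefficients mod 7: 4·t ≡ 2 (mod 7).
    The inverse of 4 mod 7 is 2 (since 4·2 = 8 = 1·7 + 1), so t ≡ 2·2 = 4 ≡ 4 (mod 7).
    Then x = 60 + 760·4 = 3100, valid modulo lcm(760, 7) = 5320: x ≡ 3100 (mod 5320).
  Combine with x ≡ 0 (mod 11); new modulus lcm = 58520.
    Write x = 3100 + 5320·t and substitute into x ≡ 0 (mod 11): 5320·t ≡ 0 − 3100 = -3100 (mod 11).
    Reduce coefficients mod 11: 7·t ≡ 2 (mod 11).
    The inverse of 7 mod 11 is 8 (since 7·8 = 56 = 5·11 + 1), so t ≡ 8·2 = 16 ≡ 5 (mod 11).
    Then x = 3100 + 5320·5 = 29700, valid modulo lcm(5320, 11) = 58520: x ≡ 29700 (mod 58520).
Verify against each original: 29700 mod 19 = 3, 29700 mod 5 = 0, 29700 mod 8 = 4, 29700 mod 7 = 6, 29700 mod 11 = 0.

x ≡ 29700 (mod 58520).


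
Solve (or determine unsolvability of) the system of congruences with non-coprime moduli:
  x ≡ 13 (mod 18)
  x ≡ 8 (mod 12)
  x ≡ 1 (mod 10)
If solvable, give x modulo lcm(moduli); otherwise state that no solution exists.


Moduli 18, 12, 10 are not pairwise coprime, so CRT works modulo lcm(m_i) when all pairwise compatibility conditions hold.
Pairwise compatibility: gcd(m_i, m_j) must divide a_i - a_j for every pair.
Merge one congruence at a time:
  Start: x ≡ 13 (mod 18).
  Combine with x ≡ 8 (mod 12): gcd(18, 12) = 6, and 8 - 13 = -5 is NOT divisible by 6.
    ⇒ system is inconsistent (no integer solution).

No solution (the system is inconsistent).


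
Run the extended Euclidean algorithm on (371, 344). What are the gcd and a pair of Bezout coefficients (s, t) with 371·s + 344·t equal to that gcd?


Euclidean algorithm on (371, 344) — divide until remainder is 0:
  371 = 1 · 344 + 27
  344 = 12 · 27 + 20
  27 = 1 · 20 + 7
  20 = 2 · 7 + 6
  7 = 1 · 6 + 1
  6 = 6 · 1 + 0
gcd(371, 344) = 1.
Track Bezout coefficients alongside the remainders: start with r₀ = 371 = a·1 + b·0 (s = 1, t = 0) and r₁ = 344 = a·0 + b·1 (s = 0, t = 1); each new remainder r_{k+1} = r_{k-1} − q_k·r_k inherits s_{k+1} = s_{k-1} − q_k·s_k, t_{k+1} = t_{k-1} − q_k·t_k, so r_k = a·s_k + b·t_k at every step:
  q = 1: r = 27, s = 1 − 1·0 = 1, t = 0 − 1·1 = -1  (check: 371·1 + 344·(-1) = 27)
  q = 12: r = 20, s = 0 − 12·1 = -12, t = 1 − 12·(-1) = 13  (check: 371·(-12) + 344·13 = 20)
  q = 1: r = 7, s = 1 − 1·(-12) = 13, t = -1 − 1·13 = -14  (check: 371·13 + 344·(-14) = 7)
  q = 2: r = 6, s = -12 − 2·13 = -38, t = 13 − 2·(-14) = 41  (check: 371·(-38) + 344·41 = 6)
  q = 1: r = 1, s = 13 − 1·(-38) = 51, t = -14 − 1·41 = -55  (check: 371·51 + 344·(-55) = 1)
The row with r = 1 (the gcd) gives the Bezout coefficients s = 51, t = -55.
Result: 371 · (51) + 344 · (-55) = 1.

gcd(371, 344) = 1; s = 51, t = -55 (check: 371·51 + 344·(-55) = 1).


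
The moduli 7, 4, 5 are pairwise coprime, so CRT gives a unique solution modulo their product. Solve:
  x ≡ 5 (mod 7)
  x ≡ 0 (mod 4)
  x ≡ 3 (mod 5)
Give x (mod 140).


Moduli 7, 4, 5 are pairwise coprime; by CRT there is a unique solution modulo M = 7 · 4 · 5 = 140.
Solve pairwise, accumulating the modulus:
  Start with x ≡ 5 (mod 7).
  Combine with x ≡ 0 (mod 4): since gcd(7, 4) = 1, we get a unique residue mod 28.
    Write x = 5 + 7·t and substitute into x ≡ 0 (mod 4): 7·t ≡ 0 − 5 = -5 (mod 4).
    Reduce coefficients mod 4: 3·t ≡ 3 (mod 4).
    The inverse of 3 mod 4 is 3 (since 3·3 = 9 = 2·4 + 1), so t ≡ 3·3 = 9 ≡ 1 (mod 4).
    Then x = 5 + 7·1 = 12, valid modulo lcm(7, 4) = 28: x ≡ 12 (mod 28).
  Combine with x ≡ 3 (mod 5): since gcd(28, 5) = 1, we get a unique residue mod 140.
    Write x = 12 + 28·t and substitute into x ≡ 3 (mod 5): 28·t ≡ 3 − 12 = -9 (mod 5).
    Reduce coefficients mod 5: 3·t ≡ 1 (mod 5).
    The inverse of 3 mod 5 is 2 (since 3·2 = 6 = 1·5 + 1), so t ≡ 2·1 = 2 ≡ 2 (mod 5).
    Then x = 12 + 28·2 = 68, valid modulo lcm(28, 5) = 140: x ≡ 68 (mod 140).
Verify: 68 mod 7 = 5 ✓, 68 mod 4 = 0 ✓, 68 mod 5 = 3 ✓.

x ≡ 68 (mod 140).


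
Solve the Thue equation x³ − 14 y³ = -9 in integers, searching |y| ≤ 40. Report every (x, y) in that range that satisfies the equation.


The equation is x³ - 14y³ = -9. For fixed y, x³ = 14·y³ − 9, so a solution requires the RHS to be a perfect cube.
Strategy: iterate y from -40 to 40, compute RHS = 14·y³ − 9, and check whether it is a (positive or negative) perfect cube.
Check small values of y:
  y = 0: RHS = -9 is not a perfect cube.
  y = 1: RHS = 5 is not a perfect cube.
  y = -1: RHS = -23 is not a perfect cube.
  y = 2: RHS = 103 is not a perfect cube.
  y = -2: RHS = -121 is not a perfect cube.
  y = 3: RHS = 369 is not a perfect cube.
  y = -3: RHS = -387 is not a perfect cube.
Continuing the search up to |y| = 40 finds no solutions either.
No (x, y) in the scanned range satisfies the equation.

No integer solutions with |y| ≤ 40.


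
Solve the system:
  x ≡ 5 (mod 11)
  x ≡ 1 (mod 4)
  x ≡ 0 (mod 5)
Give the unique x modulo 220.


Moduli 11, 4, 5 are pairwise coprime; by CRT there is a unique solution modulo M = 11 · 4 · 5 = 220.
Solve pairwise, accumulating the modulus:
  Start with x ≡ 5 (mod 11).
  Combine with x ≡ 1 (mod 4): since gcd(11, 4) = 1, we get a unique residue mod 44.
    Write x = 5 + 11·t and substitute into x ≡ 1 (mod 4): 11·t ≡ 1 − 5 = -4 (mod 4).
    Reduce coefficients mod 4: 3·t ≡ 0 (mod 4).
    The inverse of 3 mod 4 is 3 (since 3·3 = 9 = 2·4 + 1), so t ≡ 3·0 = 0 ≡ 0 (mod 4).
    Then x = 5 + 11·0 = 5, valid modulo lcm(11, 4) = 44: x ≡ 5 (mod 44).
  Combine with x ≡ 0 (mod 5): since gcd(44, 5) = 1, we get a unique residue mod 220.
    Write x = 5 + 44·t and substitute into x ≡ 0 (mod 5): 44·t ≡ 0 − 5 = -5 (mod 5).
    Reduce coefficients mod 5: 4·t ≡ 0 (mod 5).
    The inverse of 4 mod 5 is 4 (since 4·4 = 16 = 3·5 + 1), so t ≡ 4·0 = 0 ≡ 0 (mod 5).
    Then x = 5 + 44·0 = 5, valid modulo lcm(44, 5) = 220: x ≡ 5 (mod 220).
Verify: 5 mod 11 = 5 ✓, 5 mod 4 = 1 ✓, 5 mod 5 = 0 ✓.

x ≡ 5 (mod 220).


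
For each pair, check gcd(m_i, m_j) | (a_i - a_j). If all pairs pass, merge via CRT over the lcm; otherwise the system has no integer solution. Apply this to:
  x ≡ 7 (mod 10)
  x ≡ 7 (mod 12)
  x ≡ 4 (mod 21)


Moduli 10, 12, 21 are not pairwise coprime, so CRT works modulo lcm(m_i) when all pairwise compatibility conditions hold.
Pairwise compatibility: gcd(m_i, m_j) must divide a_i - a_j for every pair.
Merge one congruence at a time:
  Start: x ≡ 7 (mod 10).
  Combine with x ≡ 7 (mod 12): gcd(10, 12) = 2; 7 - 7 = 0, which IS divisible by 2, so compatible.
    Write x = 7 + 10·t and substitute into x ≡ 7 (mod 12): 10·t ≡ 7 − 7 = 0 (mod 12).
    Divide the congruence (and modulus) by g = 2: 5·t ≡ 0 (mod 6).
    The inverse of 5 mod 6 is 5 (since 5·5 = 25 = 4·6 + 1), so t ≡ 5·0 = 0 ≡ 0 (mod 6).
    Then x = 7 + 10·0 = 7, valid modulo lcm(10, 12) = 60: x ≡ 7 (mod 60).
  Combine with x ≡ 4 (mod 21): gcd(60, 21) = 3; 4 - 7 = -3, which IS divisible by 3, so compatible.
    Write x = 7 + 60·t and substitute into x ≡ 4 (mod 21): 60·t ≡ 4 − 7 = -3 (mod 21).
    Divide the congruence (and modulus) by g = 3: 20·t ≡ -1 (mod 7).
    Reduce coefficients mod 7: 6·t ≡ 6 (mod 7).
    The inverse of 6 mod 7 is 6 (since 6·6 = 36 = 5·7 + 1), so t ≡ 6·6 = 36 ≡ 1 (mod 7).
    Then x = 7 + 60·1 = 67, valid modulo lcm(60, 21) = 420: x ≡ 67 (mod 420).
Verify: 67 mod 10 = 7, 67 mod 12 = 7, 67 mod 21 = 4.

x ≡ 67 (mod 420).


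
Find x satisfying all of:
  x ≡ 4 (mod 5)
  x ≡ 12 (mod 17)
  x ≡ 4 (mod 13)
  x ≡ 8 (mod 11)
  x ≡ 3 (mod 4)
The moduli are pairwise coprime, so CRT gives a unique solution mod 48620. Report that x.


Product of moduli M = 5 · 17 · 13 · 11 · 4 = 48620.
Merge one congruence at a time:
  Start: x ≡ 4 (mod 5).
  Combine with x ≡ 12 (mod 17); new modulus lcm = 85.
    Write x = 4 + 5·t and substitute into x ≡ 12 (mod 17): 5·t ≡ 12 − 4 = 8 (mod 17).
    The inverse of 5 mod 17 is 7 (since 5·7 = 35 = 2·17 + 1), so t ≡ 7·8 = 56 ≡ 5 (mod 17).
    Then x = 4 + 5·5 = 29, valid modulo lcm(5, 17) = 85: x ≡ 29 (mod 85).
  Combine with x ≡ 4 (mod 13); new modulus lcm = 1105.
    Write x = 29 + 85·t and substitute into x ≡ 4 (mod 13): 85·t ≡ 4 − 29 = -25 (mod 13).
    Reduce coefficients mod 13: 7·t ≡ 1 (mod 13).
    The inverse of 7 mod 13 is 2 (since 7·2 = 14 = 1·13 + 1), so t ≡ 2·1 = 2 ≡ 2 (mod 13).
    Then x = 29 + 85·2 = 199, valid modulo lcm(85, 13) = 1105: x ≡ 199 (mod 1105).
  Combine with x ≡ 8 (mod 11); new modulus lcm = 12155.
    Write x = 199 + 1105·t and substitute into x ≡ 8 (mod 11): 1105·t ≡ 8 − 199 = -191 (mod 11).
    Reduce coefficients mod 11: 5·t ≡ 7 (mod 11).
    The inverse of 5 mod 11 is 9 (since 5·9 = 45 = 4·11 + 1), so t ≡ 9·7 = 63 ≡ 8 (mod 11).
    Then x = 199 + 1105·8 = 9039, valid modulo lcm(1105, 11) = 12155: x ≡ 9039 (mod 12155).
  Combine with x ≡ 3 (mod 4); new modulus lcm = 48620.
    Write x = 9039 + 12155·t and substitute into x ≡ 3 (mod 4): 12155·t ≡ 3 − 9039 = -9036 (mod 4).
    Reduce coefficients mod 4: 3·t ≡ 0 (mod 4).
    The inverse of 3 mod 4 is 3 (since 3·3 = 9 = 2·4 + 1), so t ≡ 3·0 = 0 ≡ 0 (mod 4).
    Then x = 9039 + 12155·0 = 9039, valid modulo lcm(12155, 4) = 48620: x ≡ 9039 (mod 48620).
Verify against each original: 9039 mod 5 = 4, 9039 mod 17 = 12, 9039 mod 13 = 4, 9039 mod 11 = 8, 9039 mod 4 = 3.

x ≡ 9039 (mod 48620).


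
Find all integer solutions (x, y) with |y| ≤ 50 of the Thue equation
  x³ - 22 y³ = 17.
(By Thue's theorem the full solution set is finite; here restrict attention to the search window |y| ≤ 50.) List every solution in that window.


The equation is x³ - 22y³ = 17. For fixed y, x³ = 22·y³ + 17, so a solution requires the RHS to be a perfect cube.
Strategy: iterate y from -50 to 50, compute RHS = 22·y³ + 17, and check whether it is a (positive or negative) perfect cube.
Check small values of y:
  y = 0: RHS = 17 is not a perfect cube.
  y = 1: RHS = 39 is not a perfect cube.
  y = -1: RHS = -5 is not a perfect cube.
  y = 2: RHS = 193 is not a perfect cube.
  y = -2: RHS = -159 is not a perfect cube.
  y = 3: RHS = 611 is not a perfect cube.
  y = -3: RHS = -577 is not a perfect cube.
Continuing the search up to |y| = 50 finds no solutions either.
No (x, y) in the scanned range satisfies the equation.

No integer solutions with |y| ≤ 50.


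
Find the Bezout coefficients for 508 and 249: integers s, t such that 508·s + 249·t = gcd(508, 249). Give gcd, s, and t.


Euclidean algorithm on (508, 249) — divide until remainder is 0:
  508 = 2 · 249 + 10
  249 = 24 · 10 + 9
  10 = 1 · 9 + 1
  9 = 9 · 1 + 0
gcd(508, 249) = 1.
Track Bezout coefficients alongside the remainders: start with r₀ = 508 = a·1 + b·0 (s = 1, t = 0) and r₁ = 249 = a·0 + b·1 (s = 0, t = 1); each new remainder r_{k+1} = r_{k-1} − q_k·r_k inherits s_{k+1} = s_{k-1} − q_k·s_k, t_{k+1} = t_{k-1} − q_k·t_k, so r_k = a·s_k + b·t_k at every step:
  q = 2: r = 10, s = 1 − 2·0 = 1, t = 0 − 2·1 = -2  (check: 508·1 + 249·(-2) = 10)
  q = 24: r = 9, s = 0 − 24·1 = -24, t = 1 − 24·(-2) = 49  (check: 508·(-24) + 249·49 = 9)
  q = 1: r = 1, s = 1 − 1·(-24) = 25, t = -2 − 1·49 = -51  (check: 508·25 + 249·(-51) = 1)
The row with r = 1 (the gcd) gives the Bezout coefficients s = 25, t = -51.
Result: 508 · (25) + 249 · (-51) = 1.

gcd(508, 249) = 1; s = 25, t = -51 (check: 508·25 + 249·(-51) = 1).


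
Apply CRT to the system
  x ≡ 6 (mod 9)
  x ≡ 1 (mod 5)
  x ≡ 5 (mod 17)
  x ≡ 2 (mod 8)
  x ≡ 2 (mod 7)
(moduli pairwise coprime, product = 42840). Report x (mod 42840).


Product of moduli M = 9 · 5 · 17 · 8 · 7 = 42840.
Merge one congruence at a time:
  Start: x ≡ 6 (mod 9).
  Combine with x ≡ 1 (mod 5); new modulus lcm = 45.
    Write x = 6 + 9·t and substitute into x ≡ 1 (mod 5): 9·t ≡ 1 − 6 = -5 (mod 5).
    Reduce coefficients mod 5: 4·t ≡ 0 (mod 5).
    The inverse of 4 mod 5 is 4 (since 4·4 = 16 = 3·5 + 1), so t ≡ 4·0 = 0 ≡ 0 (mod 5).
    Then x = 6 + 9·0 = 6, valid modulo lcm(9, 5) = 45: x ≡ 6 (mod 45).
  Combine with x ≡ 5 (mod 17); new modulus lcm = 765.
    Write x = 6 + 45·t and substitute into x ≡ 5 (mod 17): 45·t ≡ 5 − 6 = -1 (mod 17).
    Reduce coefficients mod 17: 11·t ≡ 16 (mod 17).
    The inverse of 11 mod 17 is 14 (since 11·14 = 154 = 9·17 + 1), so t ≡ 14·16 = 224 ≡ 3 (mod 17).
    Then x = 6 + 45·3 = 141, valid modulo lcm(45, 17) = 765: x ≡ 141 (mod 765).
  Combine with x ≡ 2 (mod 8); new modulus lcm = 6120.
    Write x = 141 + 765·t and substitute into x ≡ 2 (mod 8): 765·t ≡ 2 − 141 = -139 (mod 8).
    Reduce coefficients mod 8: 5·t ≡ 5 (mod 8).
    The inverse of 5 mod 8 is 5 (since 5·5 = 25 = 3·8 + 1), so t ≡ 5·5 = 25 ≡ 1 (mod 8).
    Then x = 141 + 765·1 = 906, valid modulo lcm(765, 8) = 6120: x ≡ 906 (mod 6120).
  Combine with x ≡ 2 (mod 7); new modulus lcm = 42840.
    Write x = 906 + 6120·t and substitute into x ≡ 2 (mod 7): 6120·t ≡ 2 − 906 = -904 (mod 7).
    Reduce coefficients mod 7: 2·t ≡ 6 (mod 7).
    The inverse of 2 mod 7 is 4 (since 2·4 = 8 = 1·7 + 1), so t ≡ 4·6 = 24 ≡ 3 (mod 7).
    Then x = 906 + 6120·3 = 19266, valid modulo lcm(6120, 7) = 42840: x ≡ 19266 (mod 42840).
Verify against each original: 19266 mod 9 = 6, 19266 mod 5 = 1, 19266 mod 17 = 5, 19266 mod 8 = 2, 19266 mod 7 = 2.

x ≡ 19266 (mod 42840).


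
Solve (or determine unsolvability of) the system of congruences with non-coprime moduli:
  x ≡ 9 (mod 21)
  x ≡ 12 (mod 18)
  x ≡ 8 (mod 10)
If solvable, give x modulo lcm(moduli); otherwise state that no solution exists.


Moduli 21, 18, 10 are not pairwise coprime, so CRT works modulo lcm(m_i) when all pairwise compatibility conditions hold.
Pairwise compatibility: gcd(m_i, m_j) must divide a_i - a_j for every pair.
Merge one congruence at a time:
  Start: x ≡ 9 (mod 21).
  Combine with x ≡ 12 (mod 18): gcd(21, 18) = 3; 12 - 9 = 3, which IS divisible by 3, so compatible.
    Write x = 9 + 21·t and substitute into x ≡ 12 (mod 18): 21·t ≡ 12 − 9 = 3 (mod 18).
    Divide the congruence (and modulus) by g = 3: 7·t ≡ 1 (mod 6).
    Reduce coefficients mod 6: 1·t ≡ 1 (mod 6).
    So t ≡ 1 (mod 6).
    Then x = 9 + 21·1 = 30, valid modulo lcm(21, 18) = 126: x ≡ 30 (mod 126).
  Combine with x ≡ 8 (mod 10): gcd(126, 10) = 2; 8 - 30 = -22, which IS divisible by 2, so compatible.
    Write x = 30 + 126·t and substitute into x ≡ 8 (mod 10): 126·t ≡ 8 − 30 = -22 (mod 10).
    Divide the congruence (and modulus) by g = 2: 63·t ≡ -11 (mod 5).
    Reduce coefficients mod 5: 3·t ≡ 4 (mod 5).
    The inverse of 3 mod 5 is 2 (since 3·2 = 6 = 1·5 + 1), so t ≡ 2·4 = 8 ≡ 3 (mod 5).
    Then x = 30 + 126·3 = 408, valid modulo lcm(126, 10) = 630: x ≡ 408 (mod 630).
Verify: 408 mod 21 = 9, 408 mod 18 = 12, 408 mod 10 = 8.

x ≡ 408 (mod 630).


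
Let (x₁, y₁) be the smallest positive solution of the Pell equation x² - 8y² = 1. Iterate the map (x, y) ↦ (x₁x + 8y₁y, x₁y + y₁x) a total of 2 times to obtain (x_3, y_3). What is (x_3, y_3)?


Step 1: Find the fundamental solution (x₁, y₁) of x² - 8y² = 1.
  Expand √8 as a continued fraction. a₀ = ⌊√8⌋ = 2; iterate m_{k+1} = d_k·a_k − m_k, d_{k+1} = (8 − m_{k+1}²)/d_k, a_{k+1} = ⌊(a₀ + m_{k+1})/d_{k+1}⌋ (starting m₀ = 0, d₀ = 1), with convergents p_k = a_k·p_{k-1} + p_{k-2}, q_k = a_k·q_{k-1} + q_{k-2} (p₋₁ = 1, q₋₁ = 0):
  k = 0: a₀ = 2; p₀/q₀ = 2/1; p₀² − 8·q₀² = 4 − 8 = -4.
  k = 1: m = 2, d = 4, a = ⌊(2 + 2)/4⌋ = 1; p/q = (1·2 + 1)/(1·1 + 0) = 3/1; p² − 8·q² = 9 − 8 = 1.
  The first convergent with p² − 8·q² = 1 gives the fundamental solution (x₁, y₁) = (3, 1).
Step 2: Apply the recurrence (x_{n+1}, y_{n+1}) = (x₁x_n + 8y₁y_n, x₁y_n + y₁x_n) repeatedly.
  From (x_1, y_1) = (3, 1): x_2 = 3·3 + 8·1·1 = 17; y_2 = 3·1 + 1·3 = 6.
  From (x_2, y_2) = (17, 6): x_3 = 3·17 + 8·1·6 = 99; y_3 = 3·6 + 1·17 = 35.
Step 3: Verify x_3² - 8·y_3² = 9801 - 9800 = 1 (should be 1). ✓

(x_1, y_1) = (3, 1); (x_3, y_3) = (99, 35).


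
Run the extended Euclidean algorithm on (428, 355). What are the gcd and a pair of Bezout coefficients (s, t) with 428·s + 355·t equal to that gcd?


Euclidean algorithm on (428, 355) — divide until remainder is 0:
  428 = 1 · 355 + 73
  355 = 4 · 73 + 63
  73 = 1 · 63 + 10
  63 = 6 · 10 + 3
  10 = 3 · 3 + 1
  3 = 3 · 1 + 0
gcd(428, 355) = 1.
Track Bezout coefficients alongside the remainders: start with r₀ = 428 = a·1 + b·0 (s = 1, t = 0) and r₁ = 355 = a·0 + b·1 (s = 0, t = 1); each new remainder r_{k+1} = r_{k-1} − q_k·r_k inherits s_{k+1} = s_{k-1} − q_k·s_k, t_{k+1} = t_{k-1} − q_k·t_k, so r_k = a·s_k + b·t_k at every step:
  q = 1: r = 73, s = 1 − 1·0 = 1, t = 0 − 1·1 = -1  (check: 428·1 + 355·(-1) = 73)
  q = 4: r = 63, s = 0 − 4·1 = -4, t = 1 − 4·(-1) = 5  (check: 428·(-4) + 355·5 = 63)
  q = 1: r = 10, s = 1 − 1·(-4) = 5, t = -1 − 1·5 = -6  (check: 428·5 + 355·(-6) = 10)
  q = 6: r = 3, s = -4 − 6·5 = -34, t = 5 − 6·(-6) = 41  (check: 428·(-34) + 355·41 = 3)
  q = 3: r = 1, s = 5 − 3·(-34) = 107, t = -6 − 3·41 = -129  (check: 428·107 + 355·(-129) = 1)
The row with r = 1 (the gcd) gives the Bezout coefficients s = 107, t = -129.
Result: 428 · (107) + 355 · (-129) = 1.

gcd(428, 355) = 1; s = 107, t = -129 (check: 428·107 + 355·(-129) = 1).


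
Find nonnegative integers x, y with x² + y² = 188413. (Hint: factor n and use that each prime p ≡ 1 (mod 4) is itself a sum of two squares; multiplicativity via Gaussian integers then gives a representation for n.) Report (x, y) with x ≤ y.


Step 1: Factor n = 188413 = 29 · 73 · 89.
Step 2: Check the mod-4 condition on each prime factor: 29 ≡ 1 (mod 4), exponent 1; 73 ≡ 1 (mod 4), exponent 1; 89 ≡ 1 (mod 4), exponent 1.
All primes ≡ 3 (mod 4) appear to even exponent (or don't appear), so by the two-squares theorem n IS expressible as a sum of two squares.
Step 3: Build a representation. Here n = 29 · 73 · 89 is a product of primes ≡ 1 (mod 4). Each prime p ≡ 1 (mod 4) is itself a sum of two squares; find a² by testing p − a² for a perfect square:
  29: 29 − 1² = 28, 29 − 2² = 25 = 5² ⇒ 29 = 2² + 5².
  73: 73 − 1² = 72, 73 − 2² = 69, 73 − 3² = 64 = 8² ⇒ 73 = 3² + 8².
  89: 89 − 1² = 88, 89 − 2² = 85, 89 − 3² = 80, 89 − 4² = 73, 89 − 5² = 64 = 8² ⇒ 89 = 5² + 8².
  Combine using the Brahmagupta–Fibonacci identity (a² + b²)(c² + d²) = (ac − bd)² + (ad + bc)² = (ac + bd)² + (ad − bc)²:
  29 · 73 = 2117: from (2² + 5²)(3² + 8²), take (2·3 − 5·8, 2·8 + 5·3) = (6 − 40, 16 + 15) = (-34, 31); dropping signs (only squares matter) gives (34, 31); check 34² + 31² = 1156 + 961 = 2117 ✓.
  2117 · 89 = 188413: from (34² + 31²)(5² + 8²), take (34·5 − 31·8, 34·8 + 31·5) = (170 − 248, 272 + 155) = (-78, 427); dropping signs (only squares matter) gives (78, 427); check 78² + 427² = 6084 + 182329 = 188413 ✓.
Step 4: Order so x ≤ y and verify: 78² + 427² = 6084 + 182329 = 188413 = n. ✓

n = 188413 = 78² + 427² (one valid representation with x ≤ y).


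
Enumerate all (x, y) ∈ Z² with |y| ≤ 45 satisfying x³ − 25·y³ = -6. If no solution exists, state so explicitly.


The equation is x³ - 25y³ = -6. For fixed y, x³ = 25·y³ − 6, so a solution requires the RHS to be a perfect cube.
Strategy: iterate y from -45 to 45, compute RHS = 25·y³ − 6, and check whether it is a (positive or negative) perfect cube.
Check small values of y:
  y = 0: RHS = -6 is not a perfect cube.
  y = 1: RHS = 19 is not a perfect cube.
  y = -1: RHS = -31 is not a perfect cube.
  y = 2: RHS = 194 is not a perfect cube.
  y = -2: RHS = -206 is not a perfect cube.
  y = 3: RHS = 669 is not a perfect cube.
  y = -3: RHS = -681 is not a perfect cube.
Continuing the search up to |y| = 45 finds no solutions either.
No (x, y) in the scanned range satisfies the equation.

No integer solutions with |y| ≤ 45.


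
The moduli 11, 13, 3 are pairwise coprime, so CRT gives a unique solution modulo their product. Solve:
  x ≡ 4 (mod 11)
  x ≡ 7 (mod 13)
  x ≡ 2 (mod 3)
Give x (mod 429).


Moduli 11, 13, 3 are pairwise coprime; by CRT there is a unique solution modulo M = 11 · 13 · 3 = 429.
Solve pairwise, accumulating the modulus:
  Start with x ≡ 4 (mod 11).
  Combine with x ≡ 7 (mod 13): since gcd(11, 13) = 1, we get a unique residue mod 143.
    Write x = 4 + 11·t and substitute into x ≡ 7 (mod 13): 11·t ≡ 7 − 4 = 3 (mod 13).
    The inverse of 11 mod 13 is 6 (since 11·6 = 66 = 5·13 + 1), so t ≡ 6·3 = 18 ≡ 5 (mod 13).
    Then x = 4 + 11·5 = 59, valid modulo lcm(11, 13) = 143: x ≡ 59 (mod 143).
  Combine with x ≡ 2 (mod 3): since gcd(143, 3) = 1, we get a unique residue mod 429.
    Write x = 59 + 143·t and substitute into x ≡ 2 (mod 3): 143·t ≡ 2 − 59 = -57 (mod 3).
    Reduce coefficients mod 3: 2·t ≡ 0 (mod 3).
    The inverse of 2 mod 3 is 2 (since 2·2 = 4 = 1·3 + 1), so t ≡ 2·0 = 0 ≡ 0 (mod 3).
    Then x = 59 + 143·0 = 59, valid modulo lcm(143, 3) = 429: x ≡ 59 (mod 429).
Verify: 59 mod 11 = 4 ✓, 59 mod 13 = 7 ✓, 59 mod 3 = 2 ✓.

x ≡ 59 (mod 429).


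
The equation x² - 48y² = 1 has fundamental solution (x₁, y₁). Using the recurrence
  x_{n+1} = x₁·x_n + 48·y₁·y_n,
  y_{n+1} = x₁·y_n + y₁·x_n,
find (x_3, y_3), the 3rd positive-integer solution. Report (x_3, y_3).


Step 1: Find the fundamental solution (x₁, y₁) of x² - 48y² = 1.
  Expand √48 as a continued fraction. a₀ = ⌊√48⌋ = 6; iterate m_{k+1} = d_k·a_k − m_k, d_{k+1} = (48 − m_{k+1}²)/d_k, a_{k+1} = ⌊(a₀ + m_{k+1})/d_{k+1}⌋ (starting m₀ = 0, d₀ = 1), with convergents p_k = a_k·p_{k-1} + p_{k-2}, q_k = a_k·q_{k-1} + q_{k-2} (p₋₁ = 1, q₋₁ = 0):
  k = 0: a₀ = 6; p₀/q₀ = 6/1; p₀² − 48·q₀² = 36 − 48 = -12.
  k = 1: m = 6, d = 12, a = ⌊(6 + 6)/12⌋ = 1; p/q = (1·6 + 1)/(1·1 + 0) = 7/1; p² − 48·q² = 49 − 48 = 1.
  The first convergent with p² − 48·q² = 1 gives the fundamental solution (x₁, y₁) = (7, 1).
Step 2: Apply the recurrence (x_{n+1}, y_{n+1}) = (x₁x_n + 48y₁y_n, x₁y_n + y₁x_n) repeatedly.
  From (x_1, y_1) = (7, 1): x_2 = 7·7 + 48·1·1 = 97; y_2 = 7·1 + 1·7 = 14.
  From (x_2, y_2) = (97, 14): x_3 = 7·97 + 48·1·14 = 1351; y_3 = 7·14 + 1·97 = 195.
Step 3: Verify x_3² - 48·y_3² = 1825201 - 1825200 = 1 (should be 1). ✓

(x_1, y_1) = (7, 1); (x_3, y_3) = (1351, 195).


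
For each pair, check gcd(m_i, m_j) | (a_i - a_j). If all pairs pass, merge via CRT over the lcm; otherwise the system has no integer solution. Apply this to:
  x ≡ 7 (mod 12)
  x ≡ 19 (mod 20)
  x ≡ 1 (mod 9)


Moduli 12, 20, 9 are not pairwise coprime, so CRT works modulo lcm(m_i) when all pairwise compatibility conditions hold.
Pairwise compatibility: gcd(m_i, m_j) must divide a_i - a_j for every pair.
Merge one congruence at a time:
  Start: x ≡ 7 (mod 12).
  Combine with x ≡ 19 (mod 20): gcd(12, 20) = 4; 19 - 7 = 12, which IS divisible by 4, so compatible.
    Write x = 7 + 12·t and substitute into x ≡ 19 (mod 20): 12·t ≡ 19 − 7 = 12 (mod 20).
    Divide the congruence (and modulus) by g = 4: 3·t ≡ 3 (mod 5).
    The inverse of 3 mod 5 is 2 (since 3·2 = 6 = 1·5 + 1), so t ≡ 2·3 = 6 ≡ 1 (mod 5).
    Then x = 7 + 12·1 = 19, valid modulo lcm(12, 20) = 60: x ≡ 19 (mod 60).
  Combine with x ≡ 1 (mod 9): gcd(60, 9) = 3; 1 - 19 = -18, which IS divisible by 3, so compatible.
    Write x = 19 + 60·t and substitute into x ≡ 1 (mod 9): 60·t ≡ 1 − 19 = -18 (mod 9).
    Divide the congruence (and modulus) by g = 3: 20·t ≡ -6 (mod 3).
    Reduce coefficients mod 3: 2·t ≡ 0 (mod 3).
    The inverse of 2 mod 3 is 2 (since 2·2 = 4 = 1·3 + 1), so t ≡ 2·0 = 0 ≡ 0 (mod 3).
    Then x = 19 + 60·0 = 19, valid modulo lcm(60, 9) = 180: x ≡ 19 (mod 180).
Verify: 19 mod 12 = 7, 19 mod 20 = 19, 19 mod 9 = 1.

x ≡ 19 (mod 180).
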